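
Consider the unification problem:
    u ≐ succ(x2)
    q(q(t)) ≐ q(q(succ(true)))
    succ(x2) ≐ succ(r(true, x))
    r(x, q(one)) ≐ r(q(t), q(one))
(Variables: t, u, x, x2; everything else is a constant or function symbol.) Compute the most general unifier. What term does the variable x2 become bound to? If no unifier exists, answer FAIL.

r(true, q(succ(true)))

Bind u := succ(x2); no other remaining equation mentions u.
Decompose q/1: q(t) ≐ q(succ(true)).
Decompose q/1: t ≐ succ(true).
Bind t := succ(true); substituting into the one remaining equation that mentions t gives: r(x, q(one)) ≐ r(q(succ(true)), q(one)).
Decompose succ/1: x2 ≐ r(true, x).
Bind x2 := r(true, x); no other remaining equation mentions x2. Substituting into the earlier binding gives u := succ(r(true, x)).
Decompose r/2: x ≐ q(succ(true)),  q(one) ≐ q(one).
Bind x := q(succ(true)); no other remaining equation mentions x. Substituting into the earlier bindings gives u := succ(r(true, q(succ(true)))), x2 := r(true, q(succ(true))).
Delete trivial equation q(one) ≐ q(one).
MGU = { u -> succ(r(true, q(succ(true)))), t -> succ(true), x2 -> r(true, q(succ(true))), x -> q(succ(true)) }, so x2 -> r(true, q(succ(true))).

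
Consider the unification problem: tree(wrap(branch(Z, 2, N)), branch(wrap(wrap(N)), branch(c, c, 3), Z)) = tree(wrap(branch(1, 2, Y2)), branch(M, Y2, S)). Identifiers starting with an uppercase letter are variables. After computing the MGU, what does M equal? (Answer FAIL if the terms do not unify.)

Decompose tree/2: wrap(branch(Z, 2, N)) = wrap(branch(1, 2, Y2)),  branch(wrap(wrap(N)), branch(c, c, 3), Z) = branch(M, Y2, S).
Decompose wrap/1: branch(Z, 2, N) = branch(1, 2, Y2).
Decompose branch/3: Z = 1,  2 = 2,  N = Y2.
Bind Z := 1; substituting into the one remaining equation that mentions Z gives: branch(wrap(wrap(N)), branch(c, c, 3), 1) = branch(M, Y2, S).
Delete trivial equation 2 = 2.
Bind N := Y2; substituting into the remaining equation gives: branch(wrap(wrap(Y2)), branch(c, c, 3), 1) = branch(M, Y2, S).
Decompose branch/3: wrap(wrap(Y2)) = M,  branch(c, c, 3) = Y2,  1 = S.
Bind M := wrap(wrap(Y2)); no other remaining equation mentions M.
Bind Y2 := branch(c, c, 3); no other remaining equation mentions Y2. Substituting into the earlier bindings gives N := branch(c, c, 3), M := wrap(wrap(branch(c, c, 3))).
Bind S := 1.
MGU = { Z ↦ 1, N ↦ branch(c, c, 3), M ↦ wrap(wrap(branch(c, c, 3))), Y2 ↦ branch(c, c, 3), S ↦ 1 }, so M ↦ wrap(wrap(branch(c, c, 3))).

wrap(wrap(branch(c, c, 3)))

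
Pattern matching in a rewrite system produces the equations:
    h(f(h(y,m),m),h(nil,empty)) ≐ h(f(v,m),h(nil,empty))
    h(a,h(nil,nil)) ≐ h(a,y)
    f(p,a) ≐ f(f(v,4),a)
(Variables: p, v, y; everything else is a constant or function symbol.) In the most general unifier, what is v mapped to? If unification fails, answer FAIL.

h(h(nil,nil),m)

Decompose h/2: f(h(y,m),m) ≐ f(v,m),  h(nil,empty) ≐ h(nil,empty).
Decompose f/2: h(y,m) ≐ v,  m ≐ m.
Bind v := h(y,m); substituting into the one remaining equation that mentions v gives: f(p,a) ≐ f(f(h(y,m),4),a).
Delete trivial equation m ≐ m.
Delete trivial equation h(nil,empty) ≐ h(nil,empty).
Decompose h/2: a ≐ a,  h(nil,nil) ≐ y.
Delete trivial equation a ≐ a.
Bind y := h(nil,nil); substituting into the remaining equation gives: f(p,a) ≐ f(f(h(h(nil,nil),m),4),a). Substituting into the earlier binding gives v := h(h(nil,nil),m).
Decompose f/2: p ≐ f(h(h(nil,nil),m),4),  a ≐ a.
Bind p := f(h(h(nil,nil),m),4); no other remaining equation mentions p.
Delete trivial equation a ≐ a.
MGU = { v ↦ h(h(nil,nil),m), y ↦ h(nil,nil), p ↦ f(h(h(nil,nil),m),4) }, so v ↦ h(h(nil,nil),m).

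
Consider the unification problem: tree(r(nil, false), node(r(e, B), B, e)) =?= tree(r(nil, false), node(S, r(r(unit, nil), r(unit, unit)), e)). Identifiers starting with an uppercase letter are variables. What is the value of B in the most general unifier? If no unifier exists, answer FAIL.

Decompose tree/2: r(nil, false) =?= r(nil, false),  node(r(e, B), B, e) =?= node(S, r(r(unit, nil), r(unit, unit)), e).
Delete trivial equation r(nil, false) =?= r(nil, false).
Decompose node/3: r(e, B) =?= S,  B =?= r(r(unit, nil), r(unit, unit)),  e =?= e.
Bind S := r(e, B); no other remaining equation mentions S.
Bind B := r(r(unit, nil), r(unit, unit)); no other remaining equation mentions B. Substituting into the earlier binding gives S := r(e, r(r(unit, nil), r(unit, unit))).
Delete trivial equation e =?= e.
MGU = { S ↦ r(e, r(r(unit, nil), r(unit, unit))), B ↦ r(r(unit, nil), r(unit, unit)) }, so B ↦ r(r(unit, nil), r(unit, unit)).

r(r(unit, nil), r(unit, unit))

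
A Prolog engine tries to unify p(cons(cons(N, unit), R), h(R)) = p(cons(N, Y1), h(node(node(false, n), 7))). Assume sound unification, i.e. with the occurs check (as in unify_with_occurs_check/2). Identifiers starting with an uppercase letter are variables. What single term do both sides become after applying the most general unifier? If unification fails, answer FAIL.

FAIL

Decompose p/2: cons(cons(N, unit), R) = cons(N, Y1),  h(R) = h(node(node(false, n), 7)).
Decompose cons/2: cons(N, unit) = N,  R = Y1.
Occurs check fails: N occurs in cons(N, unit); the equation N = cons(N, unit) has no finite solution.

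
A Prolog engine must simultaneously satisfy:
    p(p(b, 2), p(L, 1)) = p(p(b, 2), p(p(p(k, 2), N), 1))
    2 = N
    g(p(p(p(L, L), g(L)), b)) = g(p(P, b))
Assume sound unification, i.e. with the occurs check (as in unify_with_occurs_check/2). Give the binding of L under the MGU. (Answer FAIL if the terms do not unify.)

p(p(k, 2), 2)

Decompose p/2: p(b, 2) = p(b, 2),  p(L, 1) = p(p(p(k, 2), N), 1).
Delete trivial equation p(b, 2) = p(b, 2).
Decompose p/2: L = p(p(k, 2), N),  1 = 1.
Bind L := p(p(k, 2), N); substituting into the one remaining equation that mentions L gives: g(p(p(p(p(p(k, 2), N), p(p(k, 2), N)), g(p(p(k, 2), N))), b)) = g(p(P, b)).
Delete trivial equation 1 = 1.
Bind N := 2; substituting into the remaining equation gives: g(p(p(p(p(p(k, 2), 2), p(p(k, 2), 2)), g(p(p(k, 2), 2))), b)) = g(p(P, b)). Substituting into the earlier binding gives L := p(p(k, 2), 2).
Decompose g/1: p(p(p(p(p(k, 2), 2), p(p(k, 2), 2)), g(p(p(k, 2), 2))), b) = p(P, b).
Decompose p/2: p(p(p(p(k, 2), 2), p(p(k, 2), 2)), g(p(p(k, 2), 2))) = P,  b = b.
Bind P := p(p(p(p(k, 2), 2), p(p(k, 2), 2)), g(p(p(k, 2), 2))); no other remaining equation mentions P.
Delete trivial equation b = b.
MGU = { L ↦ p(p(k, 2), 2), N ↦ 2, P ↦ p(p(p(p(k, 2), 2), p(p(k, 2), 2)), g(p(p(k, 2), 2))) }, so L ↦ p(p(k, 2), 2).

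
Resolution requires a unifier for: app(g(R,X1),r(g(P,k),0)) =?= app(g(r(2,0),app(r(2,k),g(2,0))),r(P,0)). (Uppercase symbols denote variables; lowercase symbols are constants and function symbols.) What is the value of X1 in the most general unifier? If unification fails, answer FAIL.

Decompose app/2: g(R,X1) =?= g(r(2,0),app(r(2,k),g(2,0))),  r(g(P,k),0) =?= r(P,0).
Decompose g/2: R =?= r(2,0),  X1 =?= app(r(2,k),g(2,0)).
Bind R := r(2,0); no other remaining equation mentions R.
Bind X1 := app(r(2,k),g(2,0)); no other remaining equation mentions X1.
Decompose r/2: g(P,k) =?= P,  0 =?= 0.
Occurs check fails: P occurs in g(P,k); the equation P =?= g(P,k) has no finite solution.

FAIL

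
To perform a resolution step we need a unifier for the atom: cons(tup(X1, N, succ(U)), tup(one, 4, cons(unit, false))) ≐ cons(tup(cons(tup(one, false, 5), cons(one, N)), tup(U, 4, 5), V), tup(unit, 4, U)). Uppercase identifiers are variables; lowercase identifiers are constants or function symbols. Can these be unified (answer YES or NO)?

Decompose cons/2: tup(X1, N, succ(U)) ≐ tup(cons(tup(one, false, 5), cons(one, N)), tup(U, 4, 5), V),  tup(one, 4, cons(unit, false)) ≐ tup(unit, 4, U).
Decompose tup/3: X1 ≐ cons(tup(one, false, 5), cons(one, N)),  N ≐ tup(U, 4, 5),  succ(U) ≐ V.
Bind X1 := cons(tup(one, false, 5), cons(one, N)); no other remaining equation mentions X1.
Bind N := tup(U, 4, 5); no other remaining equation mentions N. Substituting into the earlier binding gives X1 := cons(tup(one, false, 5), cons(one, tup(U, 4, 5))).
Bind V := succ(U); no other remaining equation mentions V.
Decompose tup/3: one ≐ unit,  4 ≐ 4,  cons(unit, false) ≐ U.
Clash: constants one and unit differ; no unifier exists.

NO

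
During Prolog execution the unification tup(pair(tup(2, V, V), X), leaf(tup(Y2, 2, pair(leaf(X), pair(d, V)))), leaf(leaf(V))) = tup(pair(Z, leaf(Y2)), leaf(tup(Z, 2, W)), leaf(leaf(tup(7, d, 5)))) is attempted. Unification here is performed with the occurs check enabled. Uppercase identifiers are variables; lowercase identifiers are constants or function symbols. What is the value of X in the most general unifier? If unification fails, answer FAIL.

Decompose tup/3: pair(tup(2, V, V), X) = pair(Z, leaf(Y2)),  leaf(tup(Y2, 2, pair(leaf(X), pair(d, V)))) = leaf(tup(Z, 2, W)),  leaf(leaf(V)) = leaf(leaf(tup(7, d, 5))).
Decompose pair/2: tup(2, V, V) = Z,  X = leaf(Y2).
Bind Z := tup(2, V, V); substituting into the one remaining equation that mentions Z gives: leaf(tup(Y2, 2, pair(leaf(X), pair(d, V)))) = leaf(tup(tup(2, V, V), 2, W)).
Bind X := leaf(Y2); substituting into the one remaining equation that mentions X gives: leaf(tup(Y2, 2, pair(leaf(leaf(Y2)), pair(d, V)))) = leaf(tup(tup(2, V, V), 2, W)).
Decompose leaf/1: tup(Y2, 2, pair(leaf(leaf(Y2)), pair(d, V))) = tup(tup(2, V, V), 2, W).
Decompose tup/3: Y2 = tup(2, V, V),  2 = 2,  pair(leaf(leaf(Y2)), pair(d, V)) = W.
Bind Y2 := tup(2, V, V); substituting into the one remaining equation that mentions Y2 gives: pair(leaf(leaf(tup(2, V, V))), pair(d, V)) = W. Substituting into the earlier binding gives X := leaf(tup(2, V, V)).
Delete trivial equation 2 = 2.
Bind W := pair(leaf(leaf(tup(2, V, V))), pair(d, V)); no other remaining equation mentions W.
Decompose leaf/1: leaf(V) = leaf(tup(7, d, 5)).
Decompose leaf/1: V = tup(7, d, 5).
Bind V := tup(7, d, 5). Substituting into the earlier bindings gives Z := tup(2, tup(7, d, 5), tup(7, d, 5)), X := leaf(tup(2, tup(7, d, 5), tup(7, d, 5))), Y2 := tup(2, tup(7, d, 5), tup(7, d, 5)), W := pair(leaf(leaf(tup(2, tup(7, d, 5), tup(7, d, 5)))), pair(d, tup(7, d, 5))).
MGU = { Z -> tup(2, tup(7, d, 5), tup(7, d, 5)), X -> leaf(tup(2, tup(7, d, 5), tup(7, d, 5))), Y2 -> tup(2, tup(7, d, 5), tup(7, d, 5)), W -> pair(leaf(leaf(tup(2, tup(7, d, 5), tup(7, d, 5)))), pair(d, tup(7, d, 5))), V -> tup(7, d, 5) }, so X -> leaf(tup(2, tup(7, d, 5), tup(7, d, 5))).

leaf(tup(2, tup(7, d, 5), tup(7, d, 5)))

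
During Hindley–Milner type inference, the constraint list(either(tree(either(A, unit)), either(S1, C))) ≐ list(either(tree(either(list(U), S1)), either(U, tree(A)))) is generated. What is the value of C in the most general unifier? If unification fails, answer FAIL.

Decompose list/1: either(tree(either(A, unit)), either(S1, C)) ≐ either(tree(either(list(U), S1)), either(U, tree(A))).
Decompose either/2: tree(either(A, unit)) ≐ tree(either(list(U), S1)),  either(S1, C) ≐ either(U, tree(A)).
Decompose tree/1: either(A, unit) ≐ either(list(U), S1).
Decompose either/2: A ≐ list(U),  unit ≐ S1.
Bind A := list(U); substituting into the one remaining equation that mentions A gives: either(S1, C) ≐ either(U, tree(list(U))).
Bind S1 := unit; substituting into the remaining equation gives: either(unit, C) ≐ either(U, tree(list(U))).
Decompose either/2: unit ≐ U,  C ≐ tree(list(U)).
Bind U := unit; substituting into the remaining equation gives: C ≐ tree(list(unit)). Substituting into the earlier binding gives A := list(unit).
Bind C := tree(list(unit)).
MGU = { A -> list(unit), S1 -> unit, U -> unit, C -> tree(list(unit)) }, so C -> tree(list(unit)).

tree(list(unit))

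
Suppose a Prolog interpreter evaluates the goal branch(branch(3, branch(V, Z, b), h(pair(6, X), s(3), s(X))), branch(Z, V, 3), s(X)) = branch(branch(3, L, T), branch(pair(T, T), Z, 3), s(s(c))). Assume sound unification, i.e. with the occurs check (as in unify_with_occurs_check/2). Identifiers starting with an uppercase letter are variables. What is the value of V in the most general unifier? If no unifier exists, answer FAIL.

pair(h(pair(6, s(c)), s(3), s(s(c))), h(pair(6, s(c)), s(3), s(s(c))))

Decompose branch/3: branch(3, branch(V, Z, b), h(pair(6, X), s(3), s(X))) = branch(3, L, T),  branch(Z, V, 3) = branch(pair(T, T), Z, 3),  s(X) = s(s(c)).
Decompose branch/3: 3 = 3,  branch(V, Z, b) = L,  h(pair(6, X), s(3), s(X)) = T.
Delete trivial equation 3 = 3.
Bind L := branch(V, Z, b); no other remaining equation mentions L.
Bind T := h(pair(6, X), s(3), s(X)); substituting into the one remaining equation that mentions T gives: branch(Z, V, 3) = branch(pair(h(pair(6, X), s(3), s(X)), h(pair(6, X), s(3), s(X))), Z, 3).
Decompose branch/3: Z = pair(h(pair(6, X), s(3), s(X)), h(pair(6, X), s(3), s(X))),  V = Z,  3 = 3.
Bind Z := pair(h(pair(6, X), s(3), s(X)), h(pair(6, X), s(3), s(X))); substituting into the one remaining equation that mentions Z gives: V = pair(h(pair(6, X), s(3), s(X)), h(pair(6, X), s(3), s(X))). Substituting into the earlier binding gives L := branch(V, pair(h(pair(6, X), s(3), s(X)), h(pair(6, X), s(3), s(X))), b).
Bind V := pair(h(pair(6, X), s(3), s(X)), h(pair(6, X), s(3), s(X))); no other remaining equation mentions V. Substituting into the earlier binding gives L := branch(pair(h(pair(6, X), s(3), s(X)), h(pair(6, X), s(3), s(X))), pair(h(pair(6, X), s(3), s(X)), h(pair(6, X), s(3), s(X))), b).
Delete trivial equation 3 = 3.
Decompose s/1: X = s(c).
Bind X := s(c). Substituting into the earlier bindings gives L := branch(pair(h(pair(6, s(c)), s(3), s(s(c))), h(pair(6, s(c)), s(3), s(s(c)))), pair(h(pair(6, s(c)), s(3), s(s(c))), h(pair(6, s(c)), s(3), s(s(c)))), b), T := h(pair(6, s(c)), s(3), s(s(c))), Z := pair(h(pair(6, s(c)), s(3), s(s(c))), h(pair(6, s(c)), s(3), s(s(c)))), V := pair(h(pair(6, s(c)), s(3), s(s(c))), h(pair(6, s(c)), s(3), s(s(c)))).
MGU = { L ↦ branch(pair(h(pair(6, s(c)), s(3), s(s(c))), h(pair(6, s(c)), s(3), s(s(c)))), pair(h(pair(6, s(c)), s(3), s(s(c))), h(pair(6, s(c)), s(3), s(s(c)))), b), T ↦ h(pair(6, s(c)), s(3), s(s(c))), Z ↦ pair(h(pair(6, s(c)), s(3), s(s(c))), h(pair(6, s(c)), s(3), s(s(c)))), V ↦ pair(h(pair(6, s(c)), s(3), s(s(c))), h(pair(6, s(c)), s(3), s(s(c)))), X ↦ s(c) }, so V ↦ pair(h(pair(6, s(c)), s(3), s(s(c))), h(pair(6, s(c)), s(3), s(s(c)))).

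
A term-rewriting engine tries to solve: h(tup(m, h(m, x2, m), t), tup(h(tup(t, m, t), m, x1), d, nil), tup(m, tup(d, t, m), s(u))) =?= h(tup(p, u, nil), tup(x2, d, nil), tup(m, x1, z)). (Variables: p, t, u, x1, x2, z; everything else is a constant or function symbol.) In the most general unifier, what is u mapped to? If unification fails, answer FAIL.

Decompose h/3: tup(m, h(m, x2, m), t) =?= tup(p, u, nil),  tup(h(tup(t, m, t), m, x1), d, nil) =?= tup(x2, d, nil),  tup(m, tup(d, t, m), s(u)) =?= tup(m, x1, z).
Decompose tup/3: m =?= p,  h(m, x2, m) =?= u,  t =?= nil.
Bind p := m; no other remaining equation mentions p.
Bind u := h(m, x2, m); substituting into the one remaining equation that mentions u gives: tup(m, tup(d, t, m), s(h(m, x2, m))) =?= tup(m, x1, z).
Bind t := nil; substituting into the remaining equations gives: tup(h(tup(nil, m, nil), m, x1), d, nil) =?= tup(x2, d, nil),  tup(m, tup(d, nil, m), s(h(m, x2, m))) =?= tup(m, x1, z).
Decompose tup/3: h(tup(nil, m, nil), m, x1) =?= x2,  d =?= d,  nil =?= nil.
Bind x2 := h(tup(nil, m, nil), m, x1); substituting into the one remaining equation that mentions x2 gives: tup(m, tup(d, nil, m), s(h(m, h(tup(nil, m, nil), m, x1), m))) =?= tup(m, x1, z). Substituting into the earlier binding gives u := h(m, h(tup(nil, m, nil), m, x1), m).
Delete trivial equation d =?= d.
Delete trivial equation nil =?= nil.
Decompose tup/3: m =?= m,  tup(d, nil, m) =?= x1,  s(h(m, h(tup(nil, m, nil), m, x1), m)) =?= z.
Delete trivial equation m =?= m.
Bind x1 := tup(d, nil, m); substituting into the remaining equation gives: s(h(m, h(tup(nil, m, nil), m, tup(d, nil, m)), m)) =?= z. Substituting into the earlier bindings gives u := h(m, h(tup(nil, m, nil), m, tup(d, nil, m)), m), x2 := h(tup(nil, m, nil), m, tup(d, nil, m)).
Bind z := s(h(m, h(tup(nil, m, nil), m, tup(d, nil, m)), m)).
MGU = { p -> m, u -> h(m, h(tup(nil, m, nil), m, tup(d, nil, m)), m), t -> nil, x2 -> h(tup(nil, m, nil), m, tup(d, nil, m)), x1 -> tup(d, nil, m), z -> s(h(m, h(tup(nil, m, nil), m, tup(d, nil, m)), m)) }, so u -> h(m, h(tup(nil, m, nil), m, tup(d, nil, m)), m).

h(m, h(tup(nil, m, nil), m, tup(d, nil, m)), m)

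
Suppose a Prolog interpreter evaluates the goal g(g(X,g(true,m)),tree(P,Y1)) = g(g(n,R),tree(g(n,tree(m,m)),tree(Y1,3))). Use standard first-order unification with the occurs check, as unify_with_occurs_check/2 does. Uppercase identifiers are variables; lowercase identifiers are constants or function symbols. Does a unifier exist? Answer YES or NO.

Decompose g/2: g(X,g(true,m)) = g(n,R),  tree(P,Y1) = tree(g(n,tree(m,m)),tree(Y1,3)).
Decompose g/2: X = n,  g(true,m) = R.
Bind X := n; no other remaining equation mentions X.
Bind R := g(true,m); no other remaining equation mentions R.
Decompose tree/2: P = g(n,tree(m,m)),  Y1 = tree(Y1,3).
Bind P := g(n,tree(m,m)); no other remaining equation mentions P.
Occurs check fails: Y1 occurs in tree(Y1,3); the equation Y1 = tree(Y1,3) has no finite solution.

NO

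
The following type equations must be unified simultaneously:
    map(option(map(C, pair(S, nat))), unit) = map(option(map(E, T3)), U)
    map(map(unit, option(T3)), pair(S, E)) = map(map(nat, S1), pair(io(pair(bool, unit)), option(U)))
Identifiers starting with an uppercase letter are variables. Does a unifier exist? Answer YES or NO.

Decompose map/2: option(map(C, pair(S, nat))) = option(map(E, T3)),  unit = U.
Decompose option/1: map(C, pair(S, nat)) = map(E, T3).
Decompose map/2: C = E,  pair(S, nat) = T3.
Bind C := E; no other remaining equation mentions C.
Bind T3 := pair(S, nat); substituting into the one remaining equation that mentions T3 gives: map(map(unit, option(pair(S, nat))), pair(S, E)) = map(map(nat, S1), pair(io(pair(bool, unit)), option(U))).
Bind U := unit; substituting into the remaining equation gives: map(map(unit, option(pair(S, nat))), pair(S, E)) = map(map(nat, S1), pair(io(pair(bool, unit)), option(unit))).
Decompose map/2: map(unit, option(pair(S, nat))) = map(nat, S1),  pair(S, E) = pair(io(pair(bool, unit)), option(unit)).
Decompose map/2: unit = nat,  option(pair(S, nat)) = S1.
Clash: constants unit and nat differ; no unifier exists.

NO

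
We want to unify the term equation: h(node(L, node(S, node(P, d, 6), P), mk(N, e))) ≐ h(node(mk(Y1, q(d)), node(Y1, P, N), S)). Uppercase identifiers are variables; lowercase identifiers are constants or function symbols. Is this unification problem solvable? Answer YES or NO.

Decompose h/1: node(L, node(S, node(P, d, 6), P), mk(N, e)) ≐ node(mk(Y1, q(d)), node(Y1, P, N), S).
Decompose node/3: L ≐ mk(Y1, q(d)),  node(S, node(P, d, 6), P) ≐ node(Y1, P, N),  mk(N, e) ≐ S.
Bind L := mk(Y1, q(d)); no other remaining equation mentions L.
Decompose node/3: S ≐ Y1,  node(P, d, 6) ≐ P,  P ≐ N.
Bind S := Y1; substituting into the one remaining equation that mentions S gives: mk(N, e) ≐ Y1.
Occurs check fails: P occurs in node(P, d, 6); the equation P ≐ node(P, d, 6) has no finite solution.

NO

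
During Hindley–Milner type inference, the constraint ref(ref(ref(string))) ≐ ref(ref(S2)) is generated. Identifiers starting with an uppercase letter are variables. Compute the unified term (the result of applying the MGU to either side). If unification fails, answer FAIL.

Decompose ref/1: ref(ref(string)) ≐ ref(S2).
Decompose ref/1: ref(string) ≐ S2.
Bind S2 := ref(string).
Applying the MGU to either side gives ref(ref(ref(string))).

ref(ref(ref(string)))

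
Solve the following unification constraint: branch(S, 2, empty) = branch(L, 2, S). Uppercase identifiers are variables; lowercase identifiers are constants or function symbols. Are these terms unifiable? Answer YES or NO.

YES

Decompose branch/3: S = L,  2 = 2,  empty = S.
Bind S := L; substituting into the one remaining equation that mentions S gives: empty = L.
Delete trivial equation 2 = 2.
Bind L := empty. Substituting into the earlier binding gives S := empty.
No equations remain and no clash or occurs-check failure arose, so a unifier exists.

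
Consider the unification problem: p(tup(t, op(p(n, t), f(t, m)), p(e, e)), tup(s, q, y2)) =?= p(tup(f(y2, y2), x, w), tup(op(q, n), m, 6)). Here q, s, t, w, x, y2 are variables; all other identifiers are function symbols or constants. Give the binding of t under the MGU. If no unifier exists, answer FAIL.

Decompose p/2: tup(t, op(p(n, t), f(t, m)), p(e, e)) =?= tup(f(y2, y2), x, w),  tup(s, q, y2) =?= tup(op(q, n), m, 6).
Decompose tup/3: t =?= f(y2, y2),  op(p(n, t), f(t, m)) =?= x,  p(e, e) =?= w.
Bind t := f(y2, y2); substituting into the one remaining equation that mentions t gives: op(p(n, f(y2, y2)), f(f(y2, y2), m)) =?= x.
Bind x := op(p(n, f(y2, y2)), f(f(y2, y2), m)); no other remaining equation mentions x.
Bind w := p(e, e); no other remaining equation mentions w.
Decompose tup/3: s =?= op(q, n),  q =?= m,  y2 =?= 6.
Bind s := op(q, n); no other remaining equation mentions s.
Bind q := m; no other remaining equation mentions q. Substituting into the earlier binding gives s := op(m, n).
Bind y2 := 6. Substituting into the earlier bindings gives t := f(6, 6), x := op(p(n, f(6, 6)), f(f(6, 6), m)).
MGU = { t -> f(6, 6), x -> op(p(n, f(6, 6)), f(f(6, 6), m)), w -> p(e, e), s -> op(m, n), q -> m, y2 -> 6 }, so t -> f(6, 6).

f(6, 6)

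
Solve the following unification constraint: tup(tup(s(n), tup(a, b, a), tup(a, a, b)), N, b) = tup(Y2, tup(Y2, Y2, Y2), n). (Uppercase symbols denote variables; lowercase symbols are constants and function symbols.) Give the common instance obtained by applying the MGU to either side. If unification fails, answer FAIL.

Decompose tup/3: tup(s(n), tup(a, b, a), tup(a, a, b)) = Y2,  N = tup(Y2, Y2, Y2),  b = n.
Bind Y2 := tup(s(n), tup(a, b, a), tup(a, a, b)); substituting into the one remaining equation that mentions Y2 gives: N = tup(tup(s(n), tup(a, b, a), tup(a, a, b)), tup(s(n), tup(a, b, a), tup(a, a, b)), tup(s(n), tup(a, b, a), tup(a, a, b))).
Bind N := tup(tup(s(n), tup(a, b, a), tup(a, a, b)), tup(s(n), tup(a, b, a), tup(a, a, b)), tup(s(n), tup(a, b, a), tup(a, a, b))); no other remaining equation mentions N.
Clash: constants b and n differ; no unifier exists.

FAIL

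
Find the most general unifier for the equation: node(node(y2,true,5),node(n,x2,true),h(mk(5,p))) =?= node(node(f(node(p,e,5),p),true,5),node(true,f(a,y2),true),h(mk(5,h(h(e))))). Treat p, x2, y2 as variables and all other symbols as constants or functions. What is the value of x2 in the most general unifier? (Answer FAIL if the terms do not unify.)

FAIL

Decompose node/3: node(y2,true,5) =?= node(f(node(p,e,5),p),true,5),  node(n,x2,true) =?= node(true,f(a,y2),true),  h(mk(5,p)) =?= h(mk(5,h(h(e)))).
Decompose node/3: y2 =?= f(node(p,e,5),p),  true =?= true,  5 =?= 5.
Bind y2 := f(node(p,e,5),p); substituting into the one remaining equation that mentions y2 gives: node(n,x2,true) =?= node(true,f(a,f(node(p,e,5),p)),true).
Delete trivial equation true =?= true.
Delete trivial equation 5 =?= 5.
Decompose node/3: n =?= true,  x2 =?= f(a,f(node(p,e,5),p)),  true =?= true.
Clash: constants n and true differ; no unifier exists.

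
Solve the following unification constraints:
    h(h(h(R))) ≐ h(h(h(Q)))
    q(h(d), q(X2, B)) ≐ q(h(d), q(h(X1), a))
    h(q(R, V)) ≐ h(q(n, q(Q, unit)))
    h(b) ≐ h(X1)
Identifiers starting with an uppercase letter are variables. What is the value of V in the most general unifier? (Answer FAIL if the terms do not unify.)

Decompose h/1: h(h(R)) ≐ h(h(Q)).
Decompose h/1: h(R) ≐ h(Q).
Decompose h/1: R ≐ Q.
Bind R := Q; substituting into the one remaining equation that mentions R gives: h(q(Q, V)) ≐ h(q(n, q(Q, unit))).
Decompose q/2: h(d) ≐ h(d),  q(X2, B) ≐ q(h(X1), a).
Delete trivial equation h(d) ≐ h(d).
Decompose q/2: X2 ≐ h(X1),  B ≐ a.
Bind X2 := h(X1); no other remaining equation mentions X2.
Bind B := a; no other remaining equation mentions B.
Decompose h/1: q(Q, V) ≐ q(n, q(Q, unit)).
Decompose q/2: Q ≐ n,  V ≐ q(Q, unit).
Bind Q := n; substituting into the one remaining equation that mentions Q gives: V ≐ q(n, unit). Substituting into the earlier binding gives R := n.
Bind V := q(n, unit); no other remaining equation mentions V.
Decompose h/1: b ≐ X1.
Bind X1 := b. Substituting into the earlier binding gives X2 := h(b).
MGU = { R := n, X2 := h(b), B := a, Q := n, V := q(n, unit), X1 := b }, so V := q(n, unit).

q(n, unit)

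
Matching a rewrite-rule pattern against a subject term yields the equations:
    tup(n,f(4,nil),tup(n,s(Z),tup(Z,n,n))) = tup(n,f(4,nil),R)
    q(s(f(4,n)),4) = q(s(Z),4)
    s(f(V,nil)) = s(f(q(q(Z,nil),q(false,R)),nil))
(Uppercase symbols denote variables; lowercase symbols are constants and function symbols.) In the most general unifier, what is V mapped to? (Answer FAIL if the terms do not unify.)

q(q(f(4,n),nil),q(false,tup(n,s(f(4,n)),tup(f(4,n),n,n))))

Decompose tup/3: n = n,  f(4,nil) = f(4,nil),  tup(n,s(Z),tup(Z,n,n)) = R.
Delete trivial equation n = n.
Delete trivial equation f(4,nil) = f(4,nil).
Bind R := tup(n,s(Z),tup(Z,n,n)); substituting into the one remaining equation that mentions R gives: s(f(V,nil)) = s(f(q(q(Z,nil),q(false,tup(n,s(Z),tup(Z,n,n)))),nil)).
Decompose q/2: s(f(4,n)) = s(Z),  4 = 4.
Decompose s/1: f(4,n) = Z.
Bind Z := f(4,n); substituting into the one remaining equation that mentions Z gives: s(f(V,nil)) = s(f(q(q(f(4,n),nil),q(false,tup(n,s(f(4,n)),tup(f(4,n),n,n)))),nil)). Substituting into the earlier binding gives R := tup(n,s(f(4,n)),tup(f(4,n),n,n)).
Delete trivial equation 4 = 4.
Decompose s/1: f(V,nil) = f(q(q(f(4,n),nil),q(false,tup(n,s(f(4,n)),tup(f(4,n),n,n)))),nil).
Decompose f/2: V = q(q(f(4,n),nil),q(false,tup(n,s(f(4,n)),tup(f(4,n),n,n)))),  nil = nil.
Bind V := q(q(f(4,n),nil),q(false,tup(n,s(f(4,n)),tup(f(4,n),n,n)))); no other remaining equation mentions V.
Delete trivial equation nil = nil.
MGU = { R -> tup(n,s(f(4,n)),tup(f(4,n),n,n)), Z -> f(4,n), V -> q(q(f(4,n),nil),q(false,tup(n,s(f(4,n)),tup(f(4,n),n,n)))) }, so V -> q(q(f(4,n),nil),q(false,tup(n,s(f(4,n)),tup(f(4,n),n,n)))).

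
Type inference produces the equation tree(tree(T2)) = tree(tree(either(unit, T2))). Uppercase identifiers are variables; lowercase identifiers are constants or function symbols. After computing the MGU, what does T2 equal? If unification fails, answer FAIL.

Decompose tree/1: tree(T2) = tree(either(unit, T2)).
Decompose tree/1: T2 = either(unit, T2).
Occurs check fails: T2 occurs in either(unit, T2); the equation T2 = either(unit, T2) has no finite solution.

FAIL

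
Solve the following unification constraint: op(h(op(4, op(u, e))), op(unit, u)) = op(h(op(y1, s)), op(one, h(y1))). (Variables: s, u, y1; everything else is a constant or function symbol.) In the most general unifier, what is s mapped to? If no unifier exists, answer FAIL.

FAIL

Decompose op/2: h(op(4, op(u, e))) = h(op(y1, s)),  op(unit, u) = op(one, h(y1)).
Decompose h/1: op(4, op(u, e)) = op(y1, s).
Decompose op/2: 4 = y1,  op(u, e) = s.
Bind y1 := 4; substituting into the one remaining equation that mentions y1 gives: op(unit, u) = op(one, h(4)).
Bind s := op(u, e); no other remaining equation mentions s.
Decompose op/2: unit = one,  u = h(4).
Clash: constants unit and one differ; no unifier exists.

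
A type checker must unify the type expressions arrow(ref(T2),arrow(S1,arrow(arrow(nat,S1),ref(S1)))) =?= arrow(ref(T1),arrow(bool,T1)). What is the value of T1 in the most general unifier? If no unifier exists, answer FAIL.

arrow(arrow(nat,bool),ref(bool))

Decompose arrow/2: ref(T2) =?= ref(T1),  arrow(S1,arrow(arrow(nat,S1),ref(S1))) =?= arrow(bool,T1).
Decompose ref/1: T2 =?= T1.
Bind T2 := T1; no other remaining equation mentions T2.
Decompose arrow/2: S1 =?= bool,  arrow(arrow(nat,S1),ref(S1)) =?= T1.
Bind S1 := bool; substituting into the remaining equation gives: arrow(arrow(nat,bool),ref(bool)) =?= T1.
Bind T1 := arrow(arrow(nat,bool),ref(bool)). Substituting into the earlier binding gives T2 := arrow(arrow(nat,bool),ref(bool)).
MGU = { T2 ↦ arrow(arrow(nat,bool),ref(bool)), S1 ↦ bool, T1 ↦ arrow(arrow(nat,bool),ref(bool)) }, so T1 ↦ arrow(arrow(nat,bool),ref(bool)).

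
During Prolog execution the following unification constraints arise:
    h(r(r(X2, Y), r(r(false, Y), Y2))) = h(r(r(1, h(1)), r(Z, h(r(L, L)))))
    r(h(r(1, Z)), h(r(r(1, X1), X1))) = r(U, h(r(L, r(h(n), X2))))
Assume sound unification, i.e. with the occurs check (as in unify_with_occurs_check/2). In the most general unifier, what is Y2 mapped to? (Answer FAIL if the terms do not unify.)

Decompose h/1: r(r(X2, Y), r(r(false, Y), Y2)) = r(r(1, h(1)), r(Z, h(r(L, L)))).
Decompose r/2: r(X2, Y) = r(1, h(1)),  r(r(false, Y), Y2) = r(Z, h(r(L, L))).
Decompose r/2: X2 = 1,  Y = h(1).
Bind X2 := 1; substituting into the one remaining equation that mentions X2 gives: r(h(r(1, Z)), h(r(r(1, X1), X1))) = r(U, h(r(L, r(h(n), 1)))).
Bind Y := h(1); substituting into the one remaining equation that mentions Y gives: r(r(false, h(1)), Y2) = r(Z, h(r(L, L))).
Decompose r/2: r(false, h(1)) = Z,  Y2 = h(r(L, L)).
Bind Z := r(false, h(1)); substituting into the one remaining equation that mentions Z gives: r(h(r(1, r(false, h(1)))), h(r(r(1, X1), X1))) = r(U, h(r(L, r(h(n), 1)))).
Bind Y2 := h(r(L, L)); no other remaining equation mentions Y2.
Decompose r/2: h(r(1, r(false, h(1)))) = U,  h(r(r(1, X1), X1)) = h(r(L, r(h(n), 1))).
Bind U := h(r(1, r(false, h(1)))); no other remaining equation mentions U.
Decompose h/1: r(r(1, X1), X1) = r(L, r(h(n), 1)).
Decompose r/2: r(1, X1) = L,  X1 = r(h(n), 1).
Bind L := r(1, X1); no other remaining equation mentions L. Substituting into the earlier binding gives Y2 := h(r(r(1, X1), r(1, X1))).
Bind X1 := r(h(n), 1). Substituting into the earlier bindings gives Y2 := h(r(r(1, r(h(n), 1)), r(1, r(h(n), 1)))), L := r(1, r(h(n), 1)).
MGU = { X2 -> 1, Y -> h(1), Z -> r(false, h(1)), Y2 -> h(r(r(1, r(h(n), 1)), r(1, r(h(n), 1)))), U -> h(r(1, r(false, h(1)))), L -> r(1, r(h(n), 1)), X1 -> r(h(n), 1) }, so Y2 -> h(r(r(1, r(h(n), 1)), r(1, r(h(n), 1)))).

h(r(r(1, r(h(n), 1)), r(1, r(h(n), 1))))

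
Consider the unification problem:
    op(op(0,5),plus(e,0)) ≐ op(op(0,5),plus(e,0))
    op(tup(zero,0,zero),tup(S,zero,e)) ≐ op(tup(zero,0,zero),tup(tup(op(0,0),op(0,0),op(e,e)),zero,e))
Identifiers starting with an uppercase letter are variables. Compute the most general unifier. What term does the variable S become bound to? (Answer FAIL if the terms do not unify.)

Delete trivial equation op(op(0,5),plus(e,0)) ≐ op(op(0,5),plus(e,0)).
Decompose op/2: tup(zero,0,zero) ≐ tup(zero,0,zero),  tup(S,zero,e) ≐ tup(tup(op(0,0),op(0,0),op(e,e)),zero,e).
Delete trivial equation tup(zero,0,zero) ≐ tup(zero,0,zero).
Decompose tup/3: S ≐ tup(op(0,0),op(0,0),op(e,e)),  zero ≐ zero,  e ≐ e.
Bind S := tup(op(0,0),op(0,0),op(e,e)); no other remaining equation mentions S.
Delete trivial equation zero ≐ zero.
Delete trivial equation e ≐ e.
MGU = { S ↦ tup(op(0,0),op(0,0),op(e,e)) }, so S ↦ tup(op(0,0),op(0,0),op(e,e)).

tup(op(0,0),op(0,0),op(e,e))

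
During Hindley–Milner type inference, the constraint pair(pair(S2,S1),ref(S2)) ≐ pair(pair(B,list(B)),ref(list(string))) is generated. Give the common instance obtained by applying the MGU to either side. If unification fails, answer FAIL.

Decompose pair/2: pair(S2,S1) ≐ pair(B,list(B)),  ref(S2) ≐ ref(list(string)).
Decompose pair/2: S2 ≐ B,  S1 ≐ list(B).
Bind S2 := B; substituting into the one remaining equation that mentions S2 gives: ref(B) ≐ ref(list(string)).
Bind S1 := list(B); no other remaining equation mentions S1.
Decompose ref/1: B ≐ list(string).
Bind B := list(string). Substituting into the earlier bindings gives S2 := list(string), S1 := list(list(string)).
Applying the MGU to either side gives pair(pair(list(string),list(list(string))),ref(list(string))).

pair(pair(list(string),list(list(string))),ref(list(string)))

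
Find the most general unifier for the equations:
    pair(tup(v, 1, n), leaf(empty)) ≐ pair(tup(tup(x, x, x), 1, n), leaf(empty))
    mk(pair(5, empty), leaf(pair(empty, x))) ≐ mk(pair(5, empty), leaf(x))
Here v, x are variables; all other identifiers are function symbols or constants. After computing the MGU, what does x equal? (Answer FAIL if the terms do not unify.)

Decompose pair/2: tup(v, 1, n) ≐ tup(tup(x, x, x), 1, n),  leaf(empty) ≐ leaf(empty).
Decompose tup/3: v ≐ tup(x, x, x),  1 ≐ 1,  n ≐ n.
Bind v := tup(x, x, x); no other remaining equation mentions v.
Delete trivial equation 1 ≐ 1.
Delete trivial equation n ≐ n.
Delete trivial equation leaf(empty) ≐ leaf(empty).
Decompose mk/2: pair(5, empty) ≐ pair(5, empty),  leaf(pair(empty, x)) ≐ leaf(x).
Delete trivial equation pair(5, empty) ≐ pair(5, empty).
Decompose leaf/1: pair(empty, x) ≐ x.
Occurs check fails: x occurs in pair(empty, x); the equation x ≐ pair(empty, x) has no finite solution.

FAIL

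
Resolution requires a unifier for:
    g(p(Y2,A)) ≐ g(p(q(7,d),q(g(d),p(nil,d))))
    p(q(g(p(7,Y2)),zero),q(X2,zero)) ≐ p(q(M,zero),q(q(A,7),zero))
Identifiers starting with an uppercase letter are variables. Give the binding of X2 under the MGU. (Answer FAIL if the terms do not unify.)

Decompose g/1: p(Y2,A) ≐ p(q(7,d),q(g(d),p(nil,d))).
Decompose p/2: Y2 ≐ q(7,d),  A ≐ q(g(d),p(nil,d)).
Bind Y2 := q(7,d); substituting into the one remaining equation that mentions Y2 gives: p(q(g(p(7,q(7,d))),zero),q(X2,zero)) ≐ p(q(M,zero),q(q(A,7),zero)).
Bind A := q(g(d),p(nil,d)); substituting into the remaining equation gives: p(q(g(p(7,q(7,d))),zero),q(X2,zero)) ≐ p(q(M,zero),q(q(q(g(d),p(nil,d)),7),zero)).
Decompose p/2: q(g(p(7,q(7,d))),zero) ≐ q(M,zero),  q(X2,zero) ≐ q(q(q(g(d),p(nil,d)),7),zero).
Decompose q/2: g(p(7,q(7,d))) ≐ M,  zero ≐ zero.
Bind M := g(p(7,q(7,d))); no other remaining equation mentions M.
Delete trivial equation zero ≐ zero.
Decompose q/2: X2 ≐ q(q(g(d),p(nil,d)),7),  zero ≐ zero.
Bind X2 := q(q(g(d),p(nil,d)),7); no other remaining equation mentions X2.
Delete trivial equation zero ≐ zero.
MGU = { Y2 ↦ q(7,d), A ↦ q(g(d),p(nil,d)), M ↦ g(p(7,q(7,d))), X2 ↦ q(q(g(d),p(nil,d)),7) }, so X2 ↦ q(q(g(d),p(nil,d)),7).

q(q(g(d),p(nil,d)),7)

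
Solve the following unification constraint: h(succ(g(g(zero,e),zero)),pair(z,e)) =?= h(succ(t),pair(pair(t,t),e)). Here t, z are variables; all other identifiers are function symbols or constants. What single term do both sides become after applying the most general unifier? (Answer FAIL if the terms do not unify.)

h(succ(g(g(zero,e),zero)),pair(pair(g(g(zero,e),zero),g(g(zero,e),zero)),e))

Decompose h/2: succ(g(g(zero,e),zero)) =?= succ(t),  pair(z,e) =?= pair(pair(t,t),e).
Decompose succ/1: g(g(zero,e),zero) =?= t.
Bind t := g(g(zero,e),zero); substituting into the remaining equation gives: pair(z,e) =?= pair(pair(g(g(zero,e),zero),g(g(zero,e),zero)),e).
Decompose pair/2: z =?= pair(g(g(zero,e),zero),g(g(zero,e),zero)),  e =?= e.
Bind z := pair(g(g(zero,e),zero),g(g(zero,e),zero)); no other remaining equation mentions z.
Delete trivial equation e =?= e.
Applying the MGU to either side gives h(succ(g(g(zero,e),zero)),pair(pair(g(g(zero,e),zero),g(g(zero,e),zero)),e)).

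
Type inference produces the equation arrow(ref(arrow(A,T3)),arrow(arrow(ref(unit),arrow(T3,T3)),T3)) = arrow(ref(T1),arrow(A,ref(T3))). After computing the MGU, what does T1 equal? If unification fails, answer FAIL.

FAIL

Decompose arrow/2: ref(arrow(A,T3)) = ref(T1),  arrow(arrow(ref(unit),arrow(T3,T3)),T3) = arrow(A,ref(T3)).
Decompose ref/1: arrow(A,T3) = T1.
Bind T1 := arrow(A,T3); no other remaining equation mentions T1.
Decompose arrow/2: arrow(ref(unit),arrow(T3,T3)) = A,  T3 = ref(T3).
Bind A := arrow(ref(unit),arrow(T3,T3)); no other remaining equation mentions A. Substituting into the earlier binding gives T1 := arrow(arrow(ref(unit),arrow(T3,T3)),T3).
Occurs check fails: T3 occurs in ref(T3); the equation T3 = ref(T3) has no finite solution.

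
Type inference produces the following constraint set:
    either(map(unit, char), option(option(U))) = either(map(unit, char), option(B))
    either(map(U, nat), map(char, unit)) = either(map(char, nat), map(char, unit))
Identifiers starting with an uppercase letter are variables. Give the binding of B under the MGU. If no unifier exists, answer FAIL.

Decompose either/2: map(unit, char) = map(unit, char),  option(option(U)) = option(B).
Delete trivial equation map(unit, char) = map(unit, char).
Decompose option/1: option(U) = B.
Bind B := option(U); no other remaining equation mentions B.
Decompose either/2: map(U, nat) = map(char, nat),  map(char, unit) = map(char, unit).
Decompose map/2: U = char,  nat = nat.
Bind U := char; no other remaining equation mentions U. Substituting into the earlier binding gives B := option(char).
Delete trivial equation nat = nat.
Delete trivial equation map(char, unit) = map(char, unit).
MGU = { B := option(char), U := char }, so B := option(char).

option(char)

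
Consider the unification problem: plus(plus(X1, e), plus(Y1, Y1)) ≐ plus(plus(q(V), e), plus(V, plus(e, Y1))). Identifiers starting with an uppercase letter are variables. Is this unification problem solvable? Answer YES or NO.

NO

Decompose plus/2: plus(X1, e) ≐ plus(q(V), e),  plus(Y1, Y1) ≐ plus(V, plus(e, Y1)).
Decompose plus/2: X1 ≐ q(V),  e ≐ e.
Bind X1 := q(V); no other remaining equation mentions X1.
Delete trivial equation e ≐ e.
Decompose plus/2: Y1 ≐ V,  Y1 ≐ plus(e, Y1).
Bind Y1 := V; substituting into the remaining equation gives: V ≐ plus(e, V).
Occurs check fails: V occurs in plus(e, V); the equation V ≐ plus(e, V) has no finite solution.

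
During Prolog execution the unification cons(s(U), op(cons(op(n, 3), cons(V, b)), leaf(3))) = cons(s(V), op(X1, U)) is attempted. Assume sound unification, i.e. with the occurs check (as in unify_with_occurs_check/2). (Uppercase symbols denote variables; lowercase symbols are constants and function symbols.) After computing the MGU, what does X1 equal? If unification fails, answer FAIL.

Decompose cons/2: s(U) = s(V),  op(cons(op(n, 3), cons(V, b)), leaf(3)) = op(X1, U).
Decompose s/1: U = V.
Bind U := V; substituting into the remaining equation gives: op(cons(op(n, 3), cons(V, b)), leaf(3)) = op(X1, V).
Decompose op/2: cons(op(n, 3), cons(V, b)) = X1,  leaf(3) = V.
Bind X1 := cons(op(n, 3), cons(V, b)); no other remaining equation mentions X1.
Bind V := leaf(3). Substituting into the earlier bindings gives U := leaf(3), X1 := cons(op(n, 3), cons(leaf(3), b)).
MGU = { U -> leaf(3), X1 -> cons(op(n, 3), cons(leaf(3), b)), V -> leaf(3) }, so X1 -> cons(op(n, 3), cons(leaf(3), b)).

cons(op(n, 3), cons(leaf(3), b))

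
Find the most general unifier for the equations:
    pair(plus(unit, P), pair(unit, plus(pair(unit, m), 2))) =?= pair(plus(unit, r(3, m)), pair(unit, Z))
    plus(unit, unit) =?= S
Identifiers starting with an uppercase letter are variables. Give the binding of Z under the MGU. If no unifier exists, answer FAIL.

plus(pair(unit, m), 2)

Decompose pair/2: plus(unit, P) =?= plus(unit, r(3, m)),  pair(unit, plus(pair(unit, m), 2)) =?= pair(unit, Z).
Decompose plus/2: unit =?= unit,  P =?= r(3, m).
Delete trivial equation unit =?= unit.
Bind P := r(3, m); no other remaining equation mentions P.
Decompose pair/2: unit =?= unit,  plus(pair(unit, m), 2) =?= Z.
Delete trivial equation unit =?= unit.
Bind Z := plus(pair(unit, m), 2); no other remaining equation mentions Z.
Bind S := plus(unit, unit).
MGU = { P -> r(3, m), Z -> plus(pair(unit, m), 2), S -> plus(unit, unit) }, so Z -> plus(pair(unit, m), 2).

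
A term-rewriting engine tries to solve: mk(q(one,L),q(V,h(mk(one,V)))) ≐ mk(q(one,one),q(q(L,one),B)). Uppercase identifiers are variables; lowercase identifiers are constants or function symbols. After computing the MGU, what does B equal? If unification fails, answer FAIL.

Decompose mk/2: q(one,L) ≐ q(one,one),  q(V,h(mk(one,V))) ≐ q(q(L,one),B).
Decompose q/2: one ≐ one,  L ≐ one.
Delete trivial equation one ≐ one.
Bind L := one; substituting into the remaining equation gives: q(V,h(mk(one,V))) ≐ q(q(one,one),B).
Decompose q/2: V ≐ q(one,one),  h(mk(one,V)) ≐ B.
Bind V := q(one,one); substituting into the remaining equation gives: h(mk(one,q(one,one))) ≐ B.
Bind B := h(mk(one,q(one,one))).
MGU = { L ↦ one, V ↦ q(one,one), B ↦ h(mk(one,q(one,one))) }, so B ↦ h(mk(one,q(one,one))).

h(mk(one,q(one,one)))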